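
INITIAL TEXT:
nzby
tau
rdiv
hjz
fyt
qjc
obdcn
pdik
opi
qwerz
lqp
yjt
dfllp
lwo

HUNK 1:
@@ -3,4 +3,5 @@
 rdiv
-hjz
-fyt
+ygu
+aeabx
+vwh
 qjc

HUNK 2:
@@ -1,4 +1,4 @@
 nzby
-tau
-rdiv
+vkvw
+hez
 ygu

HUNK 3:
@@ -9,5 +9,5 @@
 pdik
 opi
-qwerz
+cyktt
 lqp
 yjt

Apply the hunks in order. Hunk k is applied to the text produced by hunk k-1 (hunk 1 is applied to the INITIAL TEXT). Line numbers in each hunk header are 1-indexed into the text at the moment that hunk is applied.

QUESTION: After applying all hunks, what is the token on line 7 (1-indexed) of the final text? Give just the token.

Hunk 1: at line 3 remove [hjz,fyt] add [ygu,aeabx,vwh] -> 15 lines: nzby tau rdiv ygu aeabx vwh qjc obdcn pdik opi qwerz lqp yjt dfllp lwo
Hunk 2: at line 1 remove [tau,rdiv] add [vkvw,hez] -> 15 lines: nzby vkvw hez ygu aeabx vwh qjc obdcn pdik opi qwerz lqp yjt dfllp lwo
Hunk 3: at line 9 remove [qwerz] add [cyktt] -> 15 lines: nzby vkvw hez ygu aeabx vwh qjc obdcn pdik opi cyktt lqp yjt dfllp lwo
Final line 7: qjc

Answer: qjc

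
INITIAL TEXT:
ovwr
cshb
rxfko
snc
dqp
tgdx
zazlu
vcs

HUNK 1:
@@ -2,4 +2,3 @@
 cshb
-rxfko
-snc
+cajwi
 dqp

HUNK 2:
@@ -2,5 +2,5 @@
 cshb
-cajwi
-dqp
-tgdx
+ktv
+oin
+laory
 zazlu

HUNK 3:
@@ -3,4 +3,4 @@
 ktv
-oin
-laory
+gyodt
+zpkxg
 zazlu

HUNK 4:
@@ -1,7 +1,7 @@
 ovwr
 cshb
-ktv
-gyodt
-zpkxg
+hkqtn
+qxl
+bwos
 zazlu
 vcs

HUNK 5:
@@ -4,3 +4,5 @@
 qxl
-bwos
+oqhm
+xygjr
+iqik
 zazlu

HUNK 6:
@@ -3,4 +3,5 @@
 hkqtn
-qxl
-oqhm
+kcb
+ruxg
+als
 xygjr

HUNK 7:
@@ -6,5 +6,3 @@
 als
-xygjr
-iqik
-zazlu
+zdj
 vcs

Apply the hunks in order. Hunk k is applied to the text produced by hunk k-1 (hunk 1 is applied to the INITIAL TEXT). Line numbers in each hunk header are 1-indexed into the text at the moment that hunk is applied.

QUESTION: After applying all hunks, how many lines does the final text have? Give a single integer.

Answer: 8

Derivation:
Hunk 1: at line 2 remove [rxfko,snc] add [cajwi] -> 7 lines: ovwr cshb cajwi dqp tgdx zazlu vcs
Hunk 2: at line 2 remove [cajwi,dqp,tgdx] add [ktv,oin,laory] -> 7 lines: ovwr cshb ktv oin laory zazlu vcs
Hunk 3: at line 3 remove [oin,laory] add [gyodt,zpkxg] -> 7 lines: ovwr cshb ktv gyodt zpkxg zazlu vcs
Hunk 4: at line 1 remove [ktv,gyodt,zpkxg] add [hkqtn,qxl,bwos] -> 7 lines: ovwr cshb hkqtn qxl bwos zazlu vcs
Hunk 5: at line 4 remove [bwos] add [oqhm,xygjr,iqik] -> 9 lines: ovwr cshb hkqtn qxl oqhm xygjr iqik zazlu vcs
Hunk 6: at line 3 remove [qxl,oqhm] add [kcb,ruxg,als] -> 10 lines: ovwr cshb hkqtn kcb ruxg als xygjr iqik zazlu vcs
Hunk 7: at line 6 remove [xygjr,iqik,zazlu] add [zdj] -> 8 lines: ovwr cshb hkqtn kcb ruxg als zdj vcs
Final line count: 8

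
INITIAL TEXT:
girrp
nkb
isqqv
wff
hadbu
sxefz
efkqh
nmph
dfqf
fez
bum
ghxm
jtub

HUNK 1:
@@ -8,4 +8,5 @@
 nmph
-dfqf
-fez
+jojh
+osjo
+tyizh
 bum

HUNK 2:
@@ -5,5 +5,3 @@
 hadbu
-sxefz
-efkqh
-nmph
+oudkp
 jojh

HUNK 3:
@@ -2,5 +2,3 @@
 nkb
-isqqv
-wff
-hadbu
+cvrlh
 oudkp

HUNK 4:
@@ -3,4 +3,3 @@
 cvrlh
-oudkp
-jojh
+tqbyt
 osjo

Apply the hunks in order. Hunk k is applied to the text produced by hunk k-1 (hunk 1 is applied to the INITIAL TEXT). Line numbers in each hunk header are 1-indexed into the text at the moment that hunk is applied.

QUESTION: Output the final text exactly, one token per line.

Hunk 1: at line 8 remove [dfqf,fez] add [jojh,osjo,tyizh] -> 14 lines: girrp nkb isqqv wff hadbu sxefz efkqh nmph jojh osjo tyizh bum ghxm jtub
Hunk 2: at line 5 remove [sxefz,efkqh,nmph] add [oudkp] -> 12 lines: girrp nkb isqqv wff hadbu oudkp jojh osjo tyizh bum ghxm jtub
Hunk 3: at line 2 remove [isqqv,wff,hadbu] add [cvrlh] -> 10 lines: girrp nkb cvrlh oudkp jojh osjo tyizh bum ghxm jtub
Hunk 4: at line 3 remove [oudkp,jojh] add [tqbyt] -> 9 lines: girrp nkb cvrlh tqbyt osjo tyizh bum ghxm jtub

Answer: girrp
nkb
cvrlh
tqbyt
osjo
tyizh
bum
ghxm
jtub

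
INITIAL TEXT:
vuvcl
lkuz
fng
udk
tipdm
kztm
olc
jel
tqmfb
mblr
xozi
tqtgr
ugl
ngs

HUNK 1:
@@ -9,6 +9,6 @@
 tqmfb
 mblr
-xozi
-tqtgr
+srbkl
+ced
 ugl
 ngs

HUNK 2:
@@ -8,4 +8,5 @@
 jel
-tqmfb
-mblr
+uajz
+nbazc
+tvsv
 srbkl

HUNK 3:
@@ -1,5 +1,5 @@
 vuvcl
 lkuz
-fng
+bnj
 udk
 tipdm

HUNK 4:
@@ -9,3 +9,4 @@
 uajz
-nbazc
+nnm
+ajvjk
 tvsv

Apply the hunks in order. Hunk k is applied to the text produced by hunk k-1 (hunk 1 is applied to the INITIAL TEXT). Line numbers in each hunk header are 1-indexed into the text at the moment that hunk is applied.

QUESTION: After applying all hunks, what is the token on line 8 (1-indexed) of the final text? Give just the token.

Answer: jel

Derivation:
Hunk 1: at line 9 remove [xozi,tqtgr] add [srbkl,ced] -> 14 lines: vuvcl lkuz fng udk tipdm kztm olc jel tqmfb mblr srbkl ced ugl ngs
Hunk 2: at line 8 remove [tqmfb,mblr] add [uajz,nbazc,tvsv] -> 15 lines: vuvcl lkuz fng udk tipdm kztm olc jel uajz nbazc tvsv srbkl ced ugl ngs
Hunk 3: at line 1 remove [fng] add [bnj] -> 15 lines: vuvcl lkuz bnj udk tipdm kztm olc jel uajz nbazc tvsv srbkl ced ugl ngs
Hunk 4: at line 9 remove [nbazc] add [nnm,ajvjk] -> 16 lines: vuvcl lkuz bnj udk tipdm kztm olc jel uajz nnm ajvjk tvsv srbkl ced ugl ngs
Final line 8: jel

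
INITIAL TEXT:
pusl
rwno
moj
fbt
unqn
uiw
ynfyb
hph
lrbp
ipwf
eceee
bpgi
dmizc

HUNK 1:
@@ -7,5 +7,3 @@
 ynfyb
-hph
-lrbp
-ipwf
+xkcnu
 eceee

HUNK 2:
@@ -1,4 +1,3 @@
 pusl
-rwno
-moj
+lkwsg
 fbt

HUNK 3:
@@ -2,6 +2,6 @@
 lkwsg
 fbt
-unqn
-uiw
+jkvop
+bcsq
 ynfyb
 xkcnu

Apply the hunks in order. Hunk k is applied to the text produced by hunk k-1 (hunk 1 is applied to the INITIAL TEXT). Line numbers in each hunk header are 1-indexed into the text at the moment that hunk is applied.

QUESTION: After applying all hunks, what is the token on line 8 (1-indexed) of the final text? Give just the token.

Answer: eceee

Derivation:
Hunk 1: at line 7 remove [hph,lrbp,ipwf] add [xkcnu] -> 11 lines: pusl rwno moj fbt unqn uiw ynfyb xkcnu eceee bpgi dmizc
Hunk 2: at line 1 remove [rwno,moj] add [lkwsg] -> 10 lines: pusl lkwsg fbt unqn uiw ynfyb xkcnu eceee bpgi dmizc
Hunk 3: at line 2 remove [unqn,uiw] add [jkvop,bcsq] -> 10 lines: pusl lkwsg fbt jkvop bcsq ynfyb xkcnu eceee bpgi dmizc
Final line 8: eceee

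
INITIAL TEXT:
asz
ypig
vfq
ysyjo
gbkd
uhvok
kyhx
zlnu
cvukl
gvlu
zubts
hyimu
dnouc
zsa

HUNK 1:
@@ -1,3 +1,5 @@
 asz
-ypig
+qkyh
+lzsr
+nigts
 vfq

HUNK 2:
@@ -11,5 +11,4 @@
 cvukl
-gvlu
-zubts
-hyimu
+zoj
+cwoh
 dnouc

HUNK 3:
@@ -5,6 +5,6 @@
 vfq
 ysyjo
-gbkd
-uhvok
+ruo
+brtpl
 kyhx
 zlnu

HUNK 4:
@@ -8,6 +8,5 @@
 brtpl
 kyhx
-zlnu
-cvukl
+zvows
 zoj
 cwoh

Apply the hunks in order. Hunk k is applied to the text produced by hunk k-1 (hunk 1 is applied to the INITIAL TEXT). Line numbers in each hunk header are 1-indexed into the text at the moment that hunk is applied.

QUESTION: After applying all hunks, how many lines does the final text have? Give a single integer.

Hunk 1: at line 1 remove [ypig] add [qkyh,lzsr,nigts] -> 16 lines: asz qkyh lzsr nigts vfq ysyjo gbkd uhvok kyhx zlnu cvukl gvlu zubts hyimu dnouc zsa
Hunk 2: at line 11 remove [gvlu,zubts,hyimu] add [zoj,cwoh] -> 15 lines: asz qkyh lzsr nigts vfq ysyjo gbkd uhvok kyhx zlnu cvukl zoj cwoh dnouc zsa
Hunk 3: at line 5 remove [gbkd,uhvok] add [ruo,brtpl] -> 15 lines: asz qkyh lzsr nigts vfq ysyjo ruo brtpl kyhx zlnu cvukl zoj cwoh dnouc zsa
Hunk 4: at line 8 remove [zlnu,cvukl] add [zvows] -> 14 lines: asz qkyh lzsr nigts vfq ysyjo ruo brtpl kyhx zvows zoj cwoh dnouc zsa
Final line count: 14

Answer: 14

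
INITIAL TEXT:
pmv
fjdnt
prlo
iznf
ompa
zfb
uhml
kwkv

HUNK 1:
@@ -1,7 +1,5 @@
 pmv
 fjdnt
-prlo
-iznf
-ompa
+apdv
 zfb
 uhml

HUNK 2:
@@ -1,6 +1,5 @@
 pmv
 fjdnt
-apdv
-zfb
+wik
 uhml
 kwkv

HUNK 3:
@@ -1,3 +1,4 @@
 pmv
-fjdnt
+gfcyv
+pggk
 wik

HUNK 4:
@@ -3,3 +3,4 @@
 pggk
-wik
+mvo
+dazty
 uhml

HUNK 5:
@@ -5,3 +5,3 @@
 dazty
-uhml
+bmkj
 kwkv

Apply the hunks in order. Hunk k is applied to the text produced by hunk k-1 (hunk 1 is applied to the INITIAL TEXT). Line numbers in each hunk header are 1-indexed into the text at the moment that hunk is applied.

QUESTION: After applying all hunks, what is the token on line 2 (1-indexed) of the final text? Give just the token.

Answer: gfcyv

Derivation:
Hunk 1: at line 1 remove [prlo,iznf,ompa] add [apdv] -> 6 lines: pmv fjdnt apdv zfb uhml kwkv
Hunk 2: at line 1 remove [apdv,zfb] add [wik] -> 5 lines: pmv fjdnt wik uhml kwkv
Hunk 3: at line 1 remove [fjdnt] add [gfcyv,pggk] -> 6 lines: pmv gfcyv pggk wik uhml kwkv
Hunk 4: at line 3 remove [wik] add [mvo,dazty] -> 7 lines: pmv gfcyv pggk mvo dazty uhml kwkv
Hunk 5: at line 5 remove [uhml] add [bmkj] -> 7 lines: pmv gfcyv pggk mvo dazty bmkj kwkv
Final line 2: gfcyv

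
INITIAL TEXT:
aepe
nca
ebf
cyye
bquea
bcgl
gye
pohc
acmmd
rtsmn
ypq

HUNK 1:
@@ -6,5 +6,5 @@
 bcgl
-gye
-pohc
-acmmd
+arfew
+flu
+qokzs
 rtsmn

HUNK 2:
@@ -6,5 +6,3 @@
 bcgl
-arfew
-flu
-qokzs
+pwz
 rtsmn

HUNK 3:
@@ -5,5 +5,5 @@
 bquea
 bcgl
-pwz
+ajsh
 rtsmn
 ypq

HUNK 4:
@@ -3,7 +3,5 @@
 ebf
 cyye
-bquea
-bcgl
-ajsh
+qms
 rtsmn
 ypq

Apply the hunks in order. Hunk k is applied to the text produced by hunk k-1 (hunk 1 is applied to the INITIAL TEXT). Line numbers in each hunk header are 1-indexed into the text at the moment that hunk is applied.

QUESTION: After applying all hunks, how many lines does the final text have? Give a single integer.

Hunk 1: at line 6 remove [gye,pohc,acmmd] add [arfew,flu,qokzs] -> 11 lines: aepe nca ebf cyye bquea bcgl arfew flu qokzs rtsmn ypq
Hunk 2: at line 6 remove [arfew,flu,qokzs] add [pwz] -> 9 lines: aepe nca ebf cyye bquea bcgl pwz rtsmn ypq
Hunk 3: at line 5 remove [pwz] add [ajsh] -> 9 lines: aepe nca ebf cyye bquea bcgl ajsh rtsmn ypq
Hunk 4: at line 3 remove [bquea,bcgl,ajsh] add [qms] -> 7 lines: aepe nca ebf cyye qms rtsmn ypq
Final line count: 7

Answer: 7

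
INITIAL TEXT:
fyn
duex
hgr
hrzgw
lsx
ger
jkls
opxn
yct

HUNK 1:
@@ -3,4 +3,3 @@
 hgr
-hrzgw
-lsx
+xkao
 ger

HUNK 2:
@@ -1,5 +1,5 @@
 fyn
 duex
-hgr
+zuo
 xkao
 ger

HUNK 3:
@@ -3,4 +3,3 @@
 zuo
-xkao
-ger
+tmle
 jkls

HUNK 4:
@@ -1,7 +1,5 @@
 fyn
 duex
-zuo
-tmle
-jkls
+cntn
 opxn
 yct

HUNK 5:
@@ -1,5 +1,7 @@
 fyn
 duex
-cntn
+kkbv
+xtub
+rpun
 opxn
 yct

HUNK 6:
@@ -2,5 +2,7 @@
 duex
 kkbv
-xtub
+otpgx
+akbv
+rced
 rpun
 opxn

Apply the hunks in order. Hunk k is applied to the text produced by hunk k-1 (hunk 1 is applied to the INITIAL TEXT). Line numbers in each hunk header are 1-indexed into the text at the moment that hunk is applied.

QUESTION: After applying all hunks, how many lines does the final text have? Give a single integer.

Answer: 9

Derivation:
Hunk 1: at line 3 remove [hrzgw,lsx] add [xkao] -> 8 lines: fyn duex hgr xkao ger jkls opxn yct
Hunk 2: at line 1 remove [hgr] add [zuo] -> 8 lines: fyn duex zuo xkao ger jkls opxn yct
Hunk 3: at line 3 remove [xkao,ger] add [tmle] -> 7 lines: fyn duex zuo tmle jkls opxn yct
Hunk 4: at line 1 remove [zuo,tmle,jkls] add [cntn] -> 5 lines: fyn duex cntn opxn yct
Hunk 5: at line 1 remove [cntn] add [kkbv,xtub,rpun] -> 7 lines: fyn duex kkbv xtub rpun opxn yct
Hunk 6: at line 2 remove [xtub] add [otpgx,akbv,rced] -> 9 lines: fyn duex kkbv otpgx akbv rced rpun opxn yct
Final line count: 9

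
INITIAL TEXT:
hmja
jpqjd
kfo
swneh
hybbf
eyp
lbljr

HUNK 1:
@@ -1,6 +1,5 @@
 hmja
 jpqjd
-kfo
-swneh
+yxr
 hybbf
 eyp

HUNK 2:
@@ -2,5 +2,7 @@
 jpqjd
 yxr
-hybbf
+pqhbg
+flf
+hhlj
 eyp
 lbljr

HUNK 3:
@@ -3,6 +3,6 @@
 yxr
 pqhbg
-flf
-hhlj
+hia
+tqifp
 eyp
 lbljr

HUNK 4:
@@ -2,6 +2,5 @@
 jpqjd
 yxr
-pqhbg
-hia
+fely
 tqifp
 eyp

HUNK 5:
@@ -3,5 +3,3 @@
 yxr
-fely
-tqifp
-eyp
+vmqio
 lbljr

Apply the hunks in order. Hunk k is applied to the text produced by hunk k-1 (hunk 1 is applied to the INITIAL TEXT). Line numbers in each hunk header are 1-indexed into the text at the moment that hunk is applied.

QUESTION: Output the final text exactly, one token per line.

Answer: hmja
jpqjd
yxr
vmqio
lbljr

Derivation:
Hunk 1: at line 1 remove [kfo,swneh] add [yxr] -> 6 lines: hmja jpqjd yxr hybbf eyp lbljr
Hunk 2: at line 2 remove [hybbf] add [pqhbg,flf,hhlj] -> 8 lines: hmja jpqjd yxr pqhbg flf hhlj eyp lbljr
Hunk 3: at line 3 remove [flf,hhlj] add [hia,tqifp] -> 8 lines: hmja jpqjd yxr pqhbg hia tqifp eyp lbljr
Hunk 4: at line 2 remove [pqhbg,hia] add [fely] -> 7 lines: hmja jpqjd yxr fely tqifp eyp lbljr
Hunk 5: at line 3 remove [fely,tqifp,eyp] add [vmqio] -> 5 lines: hmja jpqjd yxr vmqio lbljr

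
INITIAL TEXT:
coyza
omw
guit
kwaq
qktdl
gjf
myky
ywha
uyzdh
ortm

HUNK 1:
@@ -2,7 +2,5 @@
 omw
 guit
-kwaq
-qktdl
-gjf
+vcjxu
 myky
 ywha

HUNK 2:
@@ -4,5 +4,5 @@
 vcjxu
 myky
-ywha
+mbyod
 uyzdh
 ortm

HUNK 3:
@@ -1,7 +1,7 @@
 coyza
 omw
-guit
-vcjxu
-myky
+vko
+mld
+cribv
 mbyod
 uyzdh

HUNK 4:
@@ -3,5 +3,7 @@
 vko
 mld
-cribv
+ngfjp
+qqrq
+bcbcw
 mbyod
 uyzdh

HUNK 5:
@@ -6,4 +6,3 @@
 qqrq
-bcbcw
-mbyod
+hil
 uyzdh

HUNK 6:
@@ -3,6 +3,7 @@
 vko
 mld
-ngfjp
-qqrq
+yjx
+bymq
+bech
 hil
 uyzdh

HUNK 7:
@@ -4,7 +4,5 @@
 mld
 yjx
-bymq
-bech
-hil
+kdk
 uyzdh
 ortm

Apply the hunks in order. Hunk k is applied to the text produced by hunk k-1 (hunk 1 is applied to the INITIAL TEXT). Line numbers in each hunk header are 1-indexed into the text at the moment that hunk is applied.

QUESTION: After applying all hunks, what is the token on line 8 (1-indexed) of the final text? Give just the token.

Hunk 1: at line 2 remove [kwaq,qktdl,gjf] add [vcjxu] -> 8 lines: coyza omw guit vcjxu myky ywha uyzdh ortm
Hunk 2: at line 4 remove [ywha] add [mbyod] -> 8 lines: coyza omw guit vcjxu myky mbyod uyzdh ortm
Hunk 3: at line 1 remove [guit,vcjxu,myky] add [vko,mld,cribv] -> 8 lines: coyza omw vko mld cribv mbyod uyzdh ortm
Hunk 4: at line 3 remove [cribv] add [ngfjp,qqrq,bcbcw] -> 10 lines: coyza omw vko mld ngfjp qqrq bcbcw mbyod uyzdh ortm
Hunk 5: at line 6 remove [bcbcw,mbyod] add [hil] -> 9 lines: coyza omw vko mld ngfjp qqrq hil uyzdh ortm
Hunk 6: at line 3 remove [ngfjp,qqrq] add [yjx,bymq,bech] -> 10 lines: coyza omw vko mld yjx bymq bech hil uyzdh ortm
Hunk 7: at line 4 remove [bymq,bech,hil] add [kdk] -> 8 lines: coyza omw vko mld yjx kdk uyzdh ortm
Final line 8: ortm

Answer: ortm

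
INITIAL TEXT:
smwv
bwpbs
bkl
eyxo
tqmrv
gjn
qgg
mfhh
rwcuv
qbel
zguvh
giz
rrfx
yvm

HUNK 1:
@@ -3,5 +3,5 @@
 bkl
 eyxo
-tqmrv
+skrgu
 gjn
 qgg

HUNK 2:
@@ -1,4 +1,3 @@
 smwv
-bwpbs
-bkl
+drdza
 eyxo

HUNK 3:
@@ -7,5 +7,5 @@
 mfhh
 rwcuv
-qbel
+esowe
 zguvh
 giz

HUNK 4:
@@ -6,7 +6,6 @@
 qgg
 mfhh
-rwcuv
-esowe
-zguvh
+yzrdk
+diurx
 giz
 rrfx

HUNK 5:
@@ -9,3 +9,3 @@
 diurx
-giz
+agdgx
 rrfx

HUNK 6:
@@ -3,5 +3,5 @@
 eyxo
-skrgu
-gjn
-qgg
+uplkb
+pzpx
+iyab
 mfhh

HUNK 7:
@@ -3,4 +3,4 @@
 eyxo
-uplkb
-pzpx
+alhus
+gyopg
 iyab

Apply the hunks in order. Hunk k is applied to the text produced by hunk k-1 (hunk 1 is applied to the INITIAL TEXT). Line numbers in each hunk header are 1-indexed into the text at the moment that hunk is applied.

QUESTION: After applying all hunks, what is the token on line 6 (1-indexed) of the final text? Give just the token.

Hunk 1: at line 3 remove [tqmrv] add [skrgu] -> 14 lines: smwv bwpbs bkl eyxo skrgu gjn qgg mfhh rwcuv qbel zguvh giz rrfx yvm
Hunk 2: at line 1 remove [bwpbs,bkl] add [drdza] -> 13 lines: smwv drdza eyxo skrgu gjn qgg mfhh rwcuv qbel zguvh giz rrfx yvm
Hunk 3: at line 7 remove [qbel] add [esowe] -> 13 lines: smwv drdza eyxo skrgu gjn qgg mfhh rwcuv esowe zguvh giz rrfx yvm
Hunk 4: at line 6 remove [rwcuv,esowe,zguvh] add [yzrdk,diurx] -> 12 lines: smwv drdza eyxo skrgu gjn qgg mfhh yzrdk diurx giz rrfx yvm
Hunk 5: at line 9 remove [giz] add [agdgx] -> 12 lines: smwv drdza eyxo skrgu gjn qgg mfhh yzrdk diurx agdgx rrfx yvm
Hunk 6: at line 3 remove [skrgu,gjn,qgg] add [uplkb,pzpx,iyab] -> 12 lines: smwv drdza eyxo uplkb pzpx iyab mfhh yzrdk diurx agdgx rrfx yvm
Hunk 7: at line 3 remove [uplkb,pzpx] add [alhus,gyopg] -> 12 lines: smwv drdza eyxo alhus gyopg iyab mfhh yzrdk diurx agdgx rrfx yvm
Final line 6: iyab

Answer: iyab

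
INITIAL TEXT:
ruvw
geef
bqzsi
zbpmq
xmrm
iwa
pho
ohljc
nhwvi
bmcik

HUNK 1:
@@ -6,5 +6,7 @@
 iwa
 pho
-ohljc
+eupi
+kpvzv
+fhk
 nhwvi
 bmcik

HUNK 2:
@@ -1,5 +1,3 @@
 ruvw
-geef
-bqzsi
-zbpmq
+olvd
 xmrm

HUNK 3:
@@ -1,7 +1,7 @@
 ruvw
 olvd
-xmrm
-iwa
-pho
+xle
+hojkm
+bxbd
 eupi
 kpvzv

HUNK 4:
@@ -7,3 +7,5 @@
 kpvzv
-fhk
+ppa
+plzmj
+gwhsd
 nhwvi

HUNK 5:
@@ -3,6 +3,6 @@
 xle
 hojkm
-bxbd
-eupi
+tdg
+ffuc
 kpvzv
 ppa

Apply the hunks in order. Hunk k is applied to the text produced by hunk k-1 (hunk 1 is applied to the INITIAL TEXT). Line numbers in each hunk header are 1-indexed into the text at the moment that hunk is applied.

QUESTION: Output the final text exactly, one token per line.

Answer: ruvw
olvd
xle
hojkm
tdg
ffuc
kpvzv
ppa
plzmj
gwhsd
nhwvi
bmcik

Derivation:
Hunk 1: at line 6 remove [ohljc] add [eupi,kpvzv,fhk] -> 12 lines: ruvw geef bqzsi zbpmq xmrm iwa pho eupi kpvzv fhk nhwvi bmcik
Hunk 2: at line 1 remove [geef,bqzsi,zbpmq] add [olvd] -> 10 lines: ruvw olvd xmrm iwa pho eupi kpvzv fhk nhwvi bmcik
Hunk 3: at line 1 remove [xmrm,iwa,pho] add [xle,hojkm,bxbd] -> 10 lines: ruvw olvd xle hojkm bxbd eupi kpvzv fhk nhwvi bmcik
Hunk 4: at line 7 remove [fhk] add [ppa,plzmj,gwhsd] -> 12 lines: ruvw olvd xle hojkm bxbd eupi kpvzv ppa plzmj gwhsd nhwvi bmcik
Hunk 5: at line 3 remove [bxbd,eupi] add [tdg,ffuc] -> 12 lines: ruvw olvd xle hojkm tdg ffuc kpvzv ppa plzmj gwhsd nhwvi bmcik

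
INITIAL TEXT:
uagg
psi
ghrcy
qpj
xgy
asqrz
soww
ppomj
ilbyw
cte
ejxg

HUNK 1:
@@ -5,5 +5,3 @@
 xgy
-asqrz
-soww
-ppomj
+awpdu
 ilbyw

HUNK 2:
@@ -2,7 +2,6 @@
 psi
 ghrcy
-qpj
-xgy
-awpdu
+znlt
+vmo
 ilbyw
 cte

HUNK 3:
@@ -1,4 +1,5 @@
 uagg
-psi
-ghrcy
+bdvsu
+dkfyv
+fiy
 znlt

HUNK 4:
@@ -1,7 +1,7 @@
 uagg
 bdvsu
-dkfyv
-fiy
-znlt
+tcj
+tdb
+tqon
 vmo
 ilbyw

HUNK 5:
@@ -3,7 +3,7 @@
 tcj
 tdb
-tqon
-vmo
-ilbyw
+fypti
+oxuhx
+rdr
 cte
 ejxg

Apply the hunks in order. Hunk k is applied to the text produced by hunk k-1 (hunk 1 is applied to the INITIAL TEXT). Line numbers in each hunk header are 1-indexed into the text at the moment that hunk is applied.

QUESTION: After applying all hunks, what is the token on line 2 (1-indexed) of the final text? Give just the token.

Answer: bdvsu

Derivation:
Hunk 1: at line 5 remove [asqrz,soww,ppomj] add [awpdu] -> 9 lines: uagg psi ghrcy qpj xgy awpdu ilbyw cte ejxg
Hunk 2: at line 2 remove [qpj,xgy,awpdu] add [znlt,vmo] -> 8 lines: uagg psi ghrcy znlt vmo ilbyw cte ejxg
Hunk 3: at line 1 remove [psi,ghrcy] add [bdvsu,dkfyv,fiy] -> 9 lines: uagg bdvsu dkfyv fiy znlt vmo ilbyw cte ejxg
Hunk 4: at line 1 remove [dkfyv,fiy,znlt] add [tcj,tdb,tqon] -> 9 lines: uagg bdvsu tcj tdb tqon vmo ilbyw cte ejxg
Hunk 5: at line 3 remove [tqon,vmo,ilbyw] add [fypti,oxuhx,rdr] -> 9 lines: uagg bdvsu tcj tdb fypti oxuhx rdr cte ejxg
Final line 2: bdvsu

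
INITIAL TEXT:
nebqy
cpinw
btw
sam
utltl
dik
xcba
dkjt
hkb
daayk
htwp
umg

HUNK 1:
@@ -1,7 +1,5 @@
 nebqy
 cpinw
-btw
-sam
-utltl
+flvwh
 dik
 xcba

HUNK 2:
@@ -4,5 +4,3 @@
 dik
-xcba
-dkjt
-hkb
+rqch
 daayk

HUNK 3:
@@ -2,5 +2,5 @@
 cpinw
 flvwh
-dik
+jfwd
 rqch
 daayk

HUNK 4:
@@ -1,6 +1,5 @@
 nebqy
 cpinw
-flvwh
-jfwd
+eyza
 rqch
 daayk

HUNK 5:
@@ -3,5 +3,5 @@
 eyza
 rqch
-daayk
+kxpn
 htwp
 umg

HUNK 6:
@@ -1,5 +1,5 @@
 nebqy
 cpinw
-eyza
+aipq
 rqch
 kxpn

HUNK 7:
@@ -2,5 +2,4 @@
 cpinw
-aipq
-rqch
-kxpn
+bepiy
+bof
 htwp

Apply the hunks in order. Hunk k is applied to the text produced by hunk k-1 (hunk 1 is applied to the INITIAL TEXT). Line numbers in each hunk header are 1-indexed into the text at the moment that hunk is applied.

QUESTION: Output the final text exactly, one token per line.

Hunk 1: at line 1 remove [btw,sam,utltl] add [flvwh] -> 10 lines: nebqy cpinw flvwh dik xcba dkjt hkb daayk htwp umg
Hunk 2: at line 4 remove [xcba,dkjt,hkb] add [rqch] -> 8 lines: nebqy cpinw flvwh dik rqch daayk htwp umg
Hunk 3: at line 2 remove [dik] add [jfwd] -> 8 lines: nebqy cpinw flvwh jfwd rqch daayk htwp umg
Hunk 4: at line 1 remove [flvwh,jfwd] add [eyza] -> 7 lines: nebqy cpinw eyza rqch daayk htwp umg
Hunk 5: at line 3 remove [daayk] add [kxpn] -> 7 lines: nebqy cpinw eyza rqch kxpn htwp umg
Hunk 6: at line 1 remove [eyza] add [aipq] -> 7 lines: nebqy cpinw aipq rqch kxpn htwp umg
Hunk 7: at line 2 remove [aipq,rqch,kxpn] add [bepiy,bof] -> 6 lines: nebqy cpinw bepiy bof htwp umg

Answer: nebqy
cpinw
bepiy
bof
htwp
umg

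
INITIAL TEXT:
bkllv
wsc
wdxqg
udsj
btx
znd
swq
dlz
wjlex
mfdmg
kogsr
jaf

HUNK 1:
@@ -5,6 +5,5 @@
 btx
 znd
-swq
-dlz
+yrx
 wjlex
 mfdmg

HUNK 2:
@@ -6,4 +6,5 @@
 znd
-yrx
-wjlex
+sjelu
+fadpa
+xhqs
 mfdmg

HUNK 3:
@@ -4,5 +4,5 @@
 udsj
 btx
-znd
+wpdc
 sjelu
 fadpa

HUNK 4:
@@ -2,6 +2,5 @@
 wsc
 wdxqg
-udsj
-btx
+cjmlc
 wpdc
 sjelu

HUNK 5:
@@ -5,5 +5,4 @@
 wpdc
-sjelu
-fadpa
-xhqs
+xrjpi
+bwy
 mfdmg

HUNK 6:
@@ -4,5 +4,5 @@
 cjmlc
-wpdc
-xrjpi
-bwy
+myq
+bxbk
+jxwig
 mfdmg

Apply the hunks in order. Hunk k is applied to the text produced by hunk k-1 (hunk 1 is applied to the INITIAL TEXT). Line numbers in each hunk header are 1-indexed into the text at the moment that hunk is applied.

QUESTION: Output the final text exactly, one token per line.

Answer: bkllv
wsc
wdxqg
cjmlc
myq
bxbk
jxwig
mfdmg
kogsr
jaf

Derivation:
Hunk 1: at line 5 remove [swq,dlz] add [yrx] -> 11 lines: bkllv wsc wdxqg udsj btx znd yrx wjlex mfdmg kogsr jaf
Hunk 2: at line 6 remove [yrx,wjlex] add [sjelu,fadpa,xhqs] -> 12 lines: bkllv wsc wdxqg udsj btx znd sjelu fadpa xhqs mfdmg kogsr jaf
Hunk 3: at line 4 remove [znd] add [wpdc] -> 12 lines: bkllv wsc wdxqg udsj btx wpdc sjelu fadpa xhqs mfdmg kogsr jaf
Hunk 4: at line 2 remove [udsj,btx] add [cjmlc] -> 11 lines: bkllv wsc wdxqg cjmlc wpdc sjelu fadpa xhqs mfdmg kogsr jaf
Hunk 5: at line 5 remove [sjelu,fadpa,xhqs] add [xrjpi,bwy] -> 10 lines: bkllv wsc wdxqg cjmlc wpdc xrjpi bwy mfdmg kogsr jaf
Hunk 6: at line 4 remove [wpdc,xrjpi,bwy] add [myq,bxbk,jxwig] -> 10 lines: bkllv wsc wdxqg cjmlc myq bxbk jxwig mfdmg kogsr jaf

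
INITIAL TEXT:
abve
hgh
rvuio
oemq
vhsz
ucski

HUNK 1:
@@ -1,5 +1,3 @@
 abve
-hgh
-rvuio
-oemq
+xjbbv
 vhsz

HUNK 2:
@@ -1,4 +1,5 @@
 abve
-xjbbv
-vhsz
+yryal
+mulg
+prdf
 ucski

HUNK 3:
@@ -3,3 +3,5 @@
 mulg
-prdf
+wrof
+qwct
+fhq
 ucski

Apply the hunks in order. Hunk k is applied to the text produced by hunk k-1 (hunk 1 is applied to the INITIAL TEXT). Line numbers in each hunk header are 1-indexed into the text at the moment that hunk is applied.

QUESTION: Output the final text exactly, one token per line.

Hunk 1: at line 1 remove [hgh,rvuio,oemq] add [xjbbv] -> 4 lines: abve xjbbv vhsz ucski
Hunk 2: at line 1 remove [xjbbv,vhsz] add [yryal,mulg,prdf] -> 5 lines: abve yryal mulg prdf ucski
Hunk 3: at line 3 remove [prdf] add [wrof,qwct,fhq] -> 7 lines: abve yryal mulg wrof qwct fhq ucski

Answer: abve
yryal
mulg
wrof
qwct
fhq
ucski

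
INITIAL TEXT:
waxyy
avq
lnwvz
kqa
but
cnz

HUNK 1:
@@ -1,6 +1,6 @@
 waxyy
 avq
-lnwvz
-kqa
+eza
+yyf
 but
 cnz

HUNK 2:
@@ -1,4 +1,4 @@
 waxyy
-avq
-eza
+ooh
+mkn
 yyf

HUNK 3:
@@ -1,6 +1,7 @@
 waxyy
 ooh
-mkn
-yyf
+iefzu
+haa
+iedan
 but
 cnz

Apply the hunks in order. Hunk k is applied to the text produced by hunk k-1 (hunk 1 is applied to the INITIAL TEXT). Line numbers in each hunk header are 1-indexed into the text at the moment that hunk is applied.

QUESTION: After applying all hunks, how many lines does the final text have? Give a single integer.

Hunk 1: at line 1 remove [lnwvz,kqa] add [eza,yyf] -> 6 lines: waxyy avq eza yyf but cnz
Hunk 2: at line 1 remove [avq,eza] add [ooh,mkn] -> 6 lines: waxyy ooh mkn yyf but cnz
Hunk 3: at line 1 remove [mkn,yyf] add [iefzu,haa,iedan] -> 7 lines: waxyy ooh iefzu haa iedan but cnz
Final line count: 7

Answer: 7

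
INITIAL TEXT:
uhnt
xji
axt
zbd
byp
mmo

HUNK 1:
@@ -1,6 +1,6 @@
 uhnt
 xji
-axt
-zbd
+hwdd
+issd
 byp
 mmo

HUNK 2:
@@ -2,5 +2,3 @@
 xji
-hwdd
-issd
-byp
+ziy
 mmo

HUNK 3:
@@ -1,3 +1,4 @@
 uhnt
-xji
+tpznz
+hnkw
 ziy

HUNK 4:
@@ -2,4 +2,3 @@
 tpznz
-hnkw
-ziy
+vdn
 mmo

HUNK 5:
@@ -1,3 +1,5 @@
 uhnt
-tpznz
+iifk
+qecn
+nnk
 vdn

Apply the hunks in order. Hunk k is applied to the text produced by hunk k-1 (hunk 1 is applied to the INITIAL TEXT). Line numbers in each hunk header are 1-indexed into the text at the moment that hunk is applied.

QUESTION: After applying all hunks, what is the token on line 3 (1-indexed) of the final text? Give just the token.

Answer: qecn

Derivation:
Hunk 1: at line 1 remove [axt,zbd] add [hwdd,issd] -> 6 lines: uhnt xji hwdd issd byp mmo
Hunk 2: at line 2 remove [hwdd,issd,byp] add [ziy] -> 4 lines: uhnt xji ziy mmo
Hunk 3: at line 1 remove [xji] add [tpznz,hnkw] -> 5 lines: uhnt tpznz hnkw ziy mmo
Hunk 4: at line 2 remove [hnkw,ziy] add [vdn] -> 4 lines: uhnt tpznz vdn mmo
Hunk 5: at line 1 remove [tpznz] add [iifk,qecn,nnk] -> 6 lines: uhnt iifk qecn nnk vdn mmo
Final line 3: qecn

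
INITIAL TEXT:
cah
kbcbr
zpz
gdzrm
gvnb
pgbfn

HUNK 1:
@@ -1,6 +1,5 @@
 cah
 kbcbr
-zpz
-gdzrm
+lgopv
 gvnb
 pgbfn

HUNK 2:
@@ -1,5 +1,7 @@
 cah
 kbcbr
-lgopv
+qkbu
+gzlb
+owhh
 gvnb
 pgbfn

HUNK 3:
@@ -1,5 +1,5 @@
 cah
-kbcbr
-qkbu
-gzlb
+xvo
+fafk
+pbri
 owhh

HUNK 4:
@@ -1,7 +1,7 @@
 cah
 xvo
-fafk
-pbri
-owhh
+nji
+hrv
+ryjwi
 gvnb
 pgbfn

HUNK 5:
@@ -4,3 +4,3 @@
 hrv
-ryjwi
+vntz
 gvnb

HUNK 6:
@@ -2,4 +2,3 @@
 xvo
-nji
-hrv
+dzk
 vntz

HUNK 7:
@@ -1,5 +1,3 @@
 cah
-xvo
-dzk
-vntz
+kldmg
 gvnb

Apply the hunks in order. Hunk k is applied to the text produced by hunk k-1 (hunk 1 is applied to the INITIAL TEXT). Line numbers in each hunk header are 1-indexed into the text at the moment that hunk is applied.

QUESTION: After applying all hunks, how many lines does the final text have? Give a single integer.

Answer: 4

Derivation:
Hunk 1: at line 1 remove [zpz,gdzrm] add [lgopv] -> 5 lines: cah kbcbr lgopv gvnb pgbfn
Hunk 2: at line 1 remove [lgopv] add [qkbu,gzlb,owhh] -> 7 lines: cah kbcbr qkbu gzlb owhh gvnb pgbfn
Hunk 3: at line 1 remove [kbcbr,qkbu,gzlb] add [xvo,fafk,pbri] -> 7 lines: cah xvo fafk pbri owhh gvnb pgbfn
Hunk 4: at line 1 remove [fafk,pbri,owhh] add [nji,hrv,ryjwi] -> 7 lines: cah xvo nji hrv ryjwi gvnb pgbfn
Hunk 5: at line 4 remove [ryjwi] add [vntz] -> 7 lines: cah xvo nji hrv vntz gvnb pgbfn
Hunk 6: at line 2 remove [nji,hrv] add [dzk] -> 6 lines: cah xvo dzk vntz gvnb pgbfn
Hunk 7: at line 1 remove [xvo,dzk,vntz] add [kldmg] -> 4 lines: cah kldmg gvnb pgbfn
Final line count: 4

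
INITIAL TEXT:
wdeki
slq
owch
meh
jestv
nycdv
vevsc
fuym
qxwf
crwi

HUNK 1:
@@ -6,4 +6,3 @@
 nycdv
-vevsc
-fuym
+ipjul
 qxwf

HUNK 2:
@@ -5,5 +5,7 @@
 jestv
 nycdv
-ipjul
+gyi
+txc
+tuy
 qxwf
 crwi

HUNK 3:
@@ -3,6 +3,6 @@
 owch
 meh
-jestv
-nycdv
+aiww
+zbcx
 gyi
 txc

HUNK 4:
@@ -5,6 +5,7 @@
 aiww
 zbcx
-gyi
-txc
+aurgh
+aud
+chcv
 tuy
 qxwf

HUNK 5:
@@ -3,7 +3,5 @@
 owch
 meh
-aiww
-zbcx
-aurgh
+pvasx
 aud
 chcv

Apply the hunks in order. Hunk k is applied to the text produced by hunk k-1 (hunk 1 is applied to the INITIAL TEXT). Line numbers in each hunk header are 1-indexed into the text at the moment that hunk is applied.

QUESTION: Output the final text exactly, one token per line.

Hunk 1: at line 6 remove [vevsc,fuym] add [ipjul] -> 9 lines: wdeki slq owch meh jestv nycdv ipjul qxwf crwi
Hunk 2: at line 5 remove [ipjul] add [gyi,txc,tuy] -> 11 lines: wdeki slq owch meh jestv nycdv gyi txc tuy qxwf crwi
Hunk 3: at line 3 remove [jestv,nycdv] add [aiww,zbcx] -> 11 lines: wdeki slq owch meh aiww zbcx gyi txc tuy qxwf crwi
Hunk 4: at line 5 remove [gyi,txc] add [aurgh,aud,chcv] -> 12 lines: wdeki slq owch meh aiww zbcx aurgh aud chcv tuy qxwf crwi
Hunk 5: at line 3 remove [aiww,zbcx,aurgh] add [pvasx] -> 10 lines: wdeki slq owch meh pvasx aud chcv tuy qxwf crwi

Answer: wdeki
slq
owch
meh
pvasx
aud
chcv
tuy
qxwf
crwi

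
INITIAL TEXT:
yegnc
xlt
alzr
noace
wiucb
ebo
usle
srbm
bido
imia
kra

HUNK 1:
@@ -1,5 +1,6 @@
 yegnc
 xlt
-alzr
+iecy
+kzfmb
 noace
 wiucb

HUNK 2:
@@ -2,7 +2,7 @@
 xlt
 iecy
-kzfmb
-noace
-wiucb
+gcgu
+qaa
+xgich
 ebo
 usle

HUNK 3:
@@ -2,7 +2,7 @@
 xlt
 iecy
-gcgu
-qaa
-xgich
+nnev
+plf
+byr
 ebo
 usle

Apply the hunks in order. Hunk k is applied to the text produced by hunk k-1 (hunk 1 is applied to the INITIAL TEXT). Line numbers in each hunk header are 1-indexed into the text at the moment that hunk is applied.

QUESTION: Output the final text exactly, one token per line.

Hunk 1: at line 1 remove [alzr] add [iecy,kzfmb] -> 12 lines: yegnc xlt iecy kzfmb noace wiucb ebo usle srbm bido imia kra
Hunk 2: at line 2 remove [kzfmb,noace,wiucb] add [gcgu,qaa,xgich] -> 12 lines: yegnc xlt iecy gcgu qaa xgich ebo usle srbm bido imia kra
Hunk 3: at line 2 remove [gcgu,qaa,xgich] add [nnev,plf,byr] -> 12 lines: yegnc xlt iecy nnev plf byr ebo usle srbm bido imia kra

Answer: yegnc
xlt
iecy
nnev
plf
byr
ebo
usle
srbm
bido
imia
kra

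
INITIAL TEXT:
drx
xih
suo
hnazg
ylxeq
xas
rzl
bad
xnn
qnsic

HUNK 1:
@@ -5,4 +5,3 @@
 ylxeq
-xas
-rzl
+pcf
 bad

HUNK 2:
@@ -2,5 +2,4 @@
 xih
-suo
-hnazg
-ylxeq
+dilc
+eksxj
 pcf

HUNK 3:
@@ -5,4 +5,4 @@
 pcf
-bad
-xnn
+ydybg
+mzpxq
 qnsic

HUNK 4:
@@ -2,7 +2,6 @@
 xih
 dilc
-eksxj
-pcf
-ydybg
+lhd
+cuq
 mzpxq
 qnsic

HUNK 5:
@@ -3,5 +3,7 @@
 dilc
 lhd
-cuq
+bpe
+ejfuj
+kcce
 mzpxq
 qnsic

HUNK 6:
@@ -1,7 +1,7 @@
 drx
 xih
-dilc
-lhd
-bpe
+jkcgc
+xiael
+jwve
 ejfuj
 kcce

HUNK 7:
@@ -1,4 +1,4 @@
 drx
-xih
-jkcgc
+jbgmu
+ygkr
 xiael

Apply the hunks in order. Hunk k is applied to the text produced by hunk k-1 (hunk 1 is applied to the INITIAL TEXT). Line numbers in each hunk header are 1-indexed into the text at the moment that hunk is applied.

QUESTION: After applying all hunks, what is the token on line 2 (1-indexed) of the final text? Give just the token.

Hunk 1: at line 5 remove [xas,rzl] add [pcf] -> 9 lines: drx xih suo hnazg ylxeq pcf bad xnn qnsic
Hunk 2: at line 2 remove [suo,hnazg,ylxeq] add [dilc,eksxj] -> 8 lines: drx xih dilc eksxj pcf bad xnn qnsic
Hunk 3: at line 5 remove [bad,xnn] add [ydybg,mzpxq] -> 8 lines: drx xih dilc eksxj pcf ydybg mzpxq qnsic
Hunk 4: at line 2 remove [eksxj,pcf,ydybg] add [lhd,cuq] -> 7 lines: drx xih dilc lhd cuq mzpxq qnsic
Hunk 5: at line 3 remove [cuq] add [bpe,ejfuj,kcce] -> 9 lines: drx xih dilc lhd bpe ejfuj kcce mzpxq qnsic
Hunk 6: at line 1 remove [dilc,lhd,bpe] add [jkcgc,xiael,jwve] -> 9 lines: drx xih jkcgc xiael jwve ejfuj kcce mzpxq qnsic
Hunk 7: at line 1 remove [xih,jkcgc] add [jbgmu,ygkr] -> 9 lines: drx jbgmu ygkr xiael jwve ejfuj kcce mzpxq qnsic
Final line 2: jbgmu

Answer: jbgmu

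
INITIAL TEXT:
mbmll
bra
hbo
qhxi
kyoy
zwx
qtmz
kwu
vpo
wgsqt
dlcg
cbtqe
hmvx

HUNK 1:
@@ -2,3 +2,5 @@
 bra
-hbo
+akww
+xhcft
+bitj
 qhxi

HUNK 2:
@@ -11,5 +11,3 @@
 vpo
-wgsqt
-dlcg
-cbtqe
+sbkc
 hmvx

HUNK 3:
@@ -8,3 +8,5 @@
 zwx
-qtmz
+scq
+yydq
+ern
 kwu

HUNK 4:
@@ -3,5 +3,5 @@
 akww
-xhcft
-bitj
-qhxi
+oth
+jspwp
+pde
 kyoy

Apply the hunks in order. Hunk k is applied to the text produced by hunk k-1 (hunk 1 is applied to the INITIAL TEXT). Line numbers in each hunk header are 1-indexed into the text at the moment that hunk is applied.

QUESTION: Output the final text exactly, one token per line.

Answer: mbmll
bra
akww
oth
jspwp
pde
kyoy
zwx
scq
yydq
ern
kwu
vpo
sbkc
hmvx

Derivation:
Hunk 1: at line 2 remove [hbo] add [akww,xhcft,bitj] -> 15 lines: mbmll bra akww xhcft bitj qhxi kyoy zwx qtmz kwu vpo wgsqt dlcg cbtqe hmvx
Hunk 2: at line 11 remove [wgsqt,dlcg,cbtqe] add [sbkc] -> 13 lines: mbmll bra akww xhcft bitj qhxi kyoy zwx qtmz kwu vpo sbkc hmvx
Hunk 3: at line 8 remove [qtmz] add [scq,yydq,ern] -> 15 lines: mbmll bra akww xhcft bitj qhxi kyoy zwx scq yydq ern kwu vpo sbkc hmvx
Hunk 4: at line 3 remove [xhcft,bitj,qhxi] add [oth,jspwp,pde] -> 15 lines: mbmll bra akww oth jspwp pde kyoy zwx scq yydq ern kwu vpo sbkc hmvx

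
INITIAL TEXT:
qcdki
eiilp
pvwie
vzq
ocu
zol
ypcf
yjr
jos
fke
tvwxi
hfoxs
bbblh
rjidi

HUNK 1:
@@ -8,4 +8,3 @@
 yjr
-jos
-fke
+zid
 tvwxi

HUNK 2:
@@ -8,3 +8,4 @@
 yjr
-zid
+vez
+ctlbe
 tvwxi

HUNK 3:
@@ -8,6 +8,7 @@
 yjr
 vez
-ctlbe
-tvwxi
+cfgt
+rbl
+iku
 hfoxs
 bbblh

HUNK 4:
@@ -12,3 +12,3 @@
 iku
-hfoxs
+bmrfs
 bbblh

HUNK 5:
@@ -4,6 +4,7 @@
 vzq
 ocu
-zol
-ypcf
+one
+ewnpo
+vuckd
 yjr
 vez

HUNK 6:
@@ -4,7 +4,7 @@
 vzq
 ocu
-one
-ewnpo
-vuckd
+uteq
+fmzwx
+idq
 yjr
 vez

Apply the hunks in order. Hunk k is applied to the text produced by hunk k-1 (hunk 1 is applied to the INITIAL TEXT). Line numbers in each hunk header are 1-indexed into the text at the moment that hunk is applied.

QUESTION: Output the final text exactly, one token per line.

Answer: qcdki
eiilp
pvwie
vzq
ocu
uteq
fmzwx
idq
yjr
vez
cfgt
rbl
iku
bmrfs
bbblh
rjidi

Derivation:
Hunk 1: at line 8 remove [jos,fke] add [zid] -> 13 lines: qcdki eiilp pvwie vzq ocu zol ypcf yjr zid tvwxi hfoxs bbblh rjidi
Hunk 2: at line 8 remove [zid] add [vez,ctlbe] -> 14 lines: qcdki eiilp pvwie vzq ocu zol ypcf yjr vez ctlbe tvwxi hfoxs bbblh rjidi
Hunk 3: at line 8 remove [ctlbe,tvwxi] add [cfgt,rbl,iku] -> 15 lines: qcdki eiilp pvwie vzq ocu zol ypcf yjr vez cfgt rbl iku hfoxs bbblh rjidi
Hunk 4: at line 12 remove [hfoxs] add [bmrfs] -> 15 lines: qcdki eiilp pvwie vzq ocu zol ypcf yjr vez cfgt rbl iku bmrfs bbblh rjidi
Hunk 5: at line 4 remove [zol,ypcf] add [one,ewnpo,vuckd] -> 16 lines: qcdki eiilp pvwie vzq ocu one ewnpo vuckd yjr vez cfgt rbl iku bmrfs bbblh rjidi
Hunk 6: at line 4 remove [one,ewnpo,vuckd] add [uteq,fmzwx,idq] -> 16 lines: qcdki eiilp pvwie vzq ocu uteq fmzwx idq yjr vez cfgt rbl iku bmrfs bbblh rjidi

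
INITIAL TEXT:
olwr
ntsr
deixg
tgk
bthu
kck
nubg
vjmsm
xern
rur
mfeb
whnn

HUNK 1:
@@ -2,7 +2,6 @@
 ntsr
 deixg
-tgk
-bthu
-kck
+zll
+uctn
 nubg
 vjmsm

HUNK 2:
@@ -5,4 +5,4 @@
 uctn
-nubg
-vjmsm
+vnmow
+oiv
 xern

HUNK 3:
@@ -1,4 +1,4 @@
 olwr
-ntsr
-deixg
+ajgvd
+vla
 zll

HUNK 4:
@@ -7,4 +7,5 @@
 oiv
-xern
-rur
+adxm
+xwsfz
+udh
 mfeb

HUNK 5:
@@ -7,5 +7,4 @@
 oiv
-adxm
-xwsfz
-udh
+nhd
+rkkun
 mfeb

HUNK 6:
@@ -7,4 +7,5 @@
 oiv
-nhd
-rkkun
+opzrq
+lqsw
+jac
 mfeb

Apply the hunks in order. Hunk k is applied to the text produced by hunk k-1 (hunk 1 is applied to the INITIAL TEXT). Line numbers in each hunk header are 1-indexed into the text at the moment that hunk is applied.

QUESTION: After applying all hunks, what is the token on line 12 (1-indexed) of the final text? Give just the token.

Hunk 1: at line 2 remove [tgk,bthu,kck] add [zll,uctn] -> 11 lines: olwr ntsr deixg zll uctn nubg vjmsm xern rur mfeb whnn
Hunk 2: at line 5 remove [nubg,vjmsm] add [vnmow,oiv] -> 11 lines: olwr ntsr deixg zll uctn vnmow oiv xern rur mfeb whnn
Hunk 3: at line 1 remove [ntsr,deixg] add [ajgvd,vla] -> 11 lines: olwr ajgvd vla zll uctn vnmow oiv xern rur mfeb whnn
Hunk 4: at line 7 remove [xern,rur] add [adxm,xwsfz,udh] -> 12 lines: olwr ajgvd vla zll uctn vnmow oiv adxm xwsfz udh mfeb whnn
Hunk 5: at line 7 remove [adxm,xwsfz,udh] add [nhd,rkkun] -> 11 lines: olwr ajgvd vla zll uctn vnmow oiv nhd rkkun mfeb whnn
Hunk 6: at line 7 remove [nhd,rkkun] add [opzrq,lqsw,jac] -> 12 lines: olwr ajgvd vla zll uctn vnmow oiv opzrq lqsw jac mfeb whnn
Final line 12: whnn

Answer: whnn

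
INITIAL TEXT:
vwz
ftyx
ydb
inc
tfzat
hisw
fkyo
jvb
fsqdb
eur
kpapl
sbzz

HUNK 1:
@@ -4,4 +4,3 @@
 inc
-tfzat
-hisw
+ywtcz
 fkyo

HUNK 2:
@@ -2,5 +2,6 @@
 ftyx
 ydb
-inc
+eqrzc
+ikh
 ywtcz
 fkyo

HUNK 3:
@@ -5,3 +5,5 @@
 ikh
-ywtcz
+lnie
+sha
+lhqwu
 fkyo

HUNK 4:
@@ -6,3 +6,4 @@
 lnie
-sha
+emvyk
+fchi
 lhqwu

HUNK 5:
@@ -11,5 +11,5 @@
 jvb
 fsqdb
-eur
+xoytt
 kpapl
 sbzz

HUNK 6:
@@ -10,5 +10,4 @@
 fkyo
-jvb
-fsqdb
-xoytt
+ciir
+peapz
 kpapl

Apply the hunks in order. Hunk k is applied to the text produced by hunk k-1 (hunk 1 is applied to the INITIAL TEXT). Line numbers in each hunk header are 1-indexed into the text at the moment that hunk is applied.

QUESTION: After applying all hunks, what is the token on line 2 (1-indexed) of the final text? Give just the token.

Answer: ftyx

Derivation:
Hunk 1: at line 4 remove [tfzat,hisw] add [ywtcz] -> 11 lines: vwz ftyx ydb inc ywtcz fkyo jvb fsqdb eur kpapl sbzz
Hunk 2: at line 2 remove [inc] add [eqrzc,ikh] -> 12 lines: vwz ftyx ydb eqrzc ikh ywtcz fkyo jvb fsqdb eur kpapl sbzz
Hunk 3: at line 5 remove [ywtcz] add [lnie,sha,lhqwu] -> 14 lines: vwz ftyx ydb eqrzc ikh lnie sha lhqwu fkyo jvb fsqdb eur kpapl sbzz
Hunk 4: at line 6 remove [sha] add [emvyk,fchi] -> 15 lines: vwz ftyx ydb eqrzc ikh lnie emvyk fchi lhqwu fkyo jvb fsqdb eur kpapl sbzz
Hunk 5: at line 11 remove [eur] add [xoytt] -> 15 lines: vwz ftyx ydb eqrzc ikh lnie emvyk fchi lhqwu fkyo jvb fsqdb xoytt kpapl sbzz
Hunk 6: at line 10 remove [jvb,fsqdb,xoytt] add [ciir,peapz] -> 14 lines: vwz ftyx ydb eqrzc ikh lnie emvyk fchi lhqwu fkyo ciir peapz kpapl sbzz
Final line 2: ftyx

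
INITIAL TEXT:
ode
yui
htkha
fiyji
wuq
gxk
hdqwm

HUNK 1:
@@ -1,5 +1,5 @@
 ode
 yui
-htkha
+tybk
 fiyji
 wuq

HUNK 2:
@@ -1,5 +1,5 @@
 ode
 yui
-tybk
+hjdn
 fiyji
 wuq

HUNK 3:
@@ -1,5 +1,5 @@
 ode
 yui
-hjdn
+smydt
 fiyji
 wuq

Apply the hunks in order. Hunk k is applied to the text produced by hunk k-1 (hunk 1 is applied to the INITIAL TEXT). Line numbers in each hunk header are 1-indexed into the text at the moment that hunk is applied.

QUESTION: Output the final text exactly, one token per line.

Hunk 1: at line 1 remove [htkha] add [tybk] -> 7 lines: ode yui tybk fiyji wuq gxk hdqwm
Hunk 2: at line 1 remove [tybk] add [hjdn] -> 7 lines: ode yui hjdn fiyji wuq gxk hdqwm
Hunk 3: at line 1 remove [hjdn] add [smydt] -> 7 lines: ode yui smydt fiyji wuq gxk hdqwm

Answer: ode
yui
smydt
fiyji
wuq
gxk
hdqwm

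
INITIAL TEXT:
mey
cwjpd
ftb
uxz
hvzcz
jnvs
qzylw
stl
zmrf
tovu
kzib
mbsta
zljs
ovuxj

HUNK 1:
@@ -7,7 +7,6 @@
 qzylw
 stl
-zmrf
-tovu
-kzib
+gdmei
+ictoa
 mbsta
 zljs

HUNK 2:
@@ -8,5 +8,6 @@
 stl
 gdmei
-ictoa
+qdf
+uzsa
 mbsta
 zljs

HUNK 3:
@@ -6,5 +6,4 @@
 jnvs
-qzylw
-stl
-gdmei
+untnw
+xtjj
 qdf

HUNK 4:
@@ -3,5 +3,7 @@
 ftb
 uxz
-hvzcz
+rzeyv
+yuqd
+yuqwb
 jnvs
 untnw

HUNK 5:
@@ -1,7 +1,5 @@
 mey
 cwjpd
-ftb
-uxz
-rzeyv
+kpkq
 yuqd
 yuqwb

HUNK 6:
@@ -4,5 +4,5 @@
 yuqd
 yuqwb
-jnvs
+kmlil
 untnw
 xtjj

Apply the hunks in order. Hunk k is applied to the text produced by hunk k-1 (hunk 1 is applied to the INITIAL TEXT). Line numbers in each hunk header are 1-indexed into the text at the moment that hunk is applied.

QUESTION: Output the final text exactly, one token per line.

Answer: mey
cwjpd
kpkq
yuqd
yuqwb
kmlil
untnw
xtjj
qdf
uzsa
mbsta
zljs
ovuxj

Derivation:
Hunk 1: at line 7 remove [zmrf,tovu,kzib] add [gdmei,ictoa] -> 13 lines: mey cwjpd ftb uxz hvzcz jnvs qzylw stl gdmei ictoa mbsta zljs ovuxj
Hunk 2: at line 8 remove [ictoa] add [qdf,uzsa] -> 14 lines: mey cwjpd ftb uxz hvzcz jnvs qzylw stl gdmei qdf uzsa mbsta zljs ovuxj
Hunk 3: at line 6 remove [qzylw,stl,gdmei] add [untnw,xtjj] -> 13 lines: mey cwjpd ftb uxz hvzcz jnvs untnw xtjj qdf uzsa mbsta zljs ovuxj
Hunk 4: at line 3 remove [hvzcz] add [rzeyv,yuqd,yuqwb] -> 15 lines: mey cwjpd ftb uxz rzeyv yuqd yuqwb jnvs untnw xtjj qdf uzsa mbsta zljs ovuxj
Hunk 5: at line 1 remove [ftb,uxz,rzeyv] add [kpkq] -> 13 lines: mey cwjpd kpkq yuqd yuqwb jnvs untnw xtjj qdf uzsa mbsta zljs ovuxj
Hunk 6: at line 4 remove [jnvs] add [kmlil] -> 13 lines: mey cwjpd kpkq yuqd yuqwb kmlil untnw xtjj qdf uzsa mbsta zljs ovuxj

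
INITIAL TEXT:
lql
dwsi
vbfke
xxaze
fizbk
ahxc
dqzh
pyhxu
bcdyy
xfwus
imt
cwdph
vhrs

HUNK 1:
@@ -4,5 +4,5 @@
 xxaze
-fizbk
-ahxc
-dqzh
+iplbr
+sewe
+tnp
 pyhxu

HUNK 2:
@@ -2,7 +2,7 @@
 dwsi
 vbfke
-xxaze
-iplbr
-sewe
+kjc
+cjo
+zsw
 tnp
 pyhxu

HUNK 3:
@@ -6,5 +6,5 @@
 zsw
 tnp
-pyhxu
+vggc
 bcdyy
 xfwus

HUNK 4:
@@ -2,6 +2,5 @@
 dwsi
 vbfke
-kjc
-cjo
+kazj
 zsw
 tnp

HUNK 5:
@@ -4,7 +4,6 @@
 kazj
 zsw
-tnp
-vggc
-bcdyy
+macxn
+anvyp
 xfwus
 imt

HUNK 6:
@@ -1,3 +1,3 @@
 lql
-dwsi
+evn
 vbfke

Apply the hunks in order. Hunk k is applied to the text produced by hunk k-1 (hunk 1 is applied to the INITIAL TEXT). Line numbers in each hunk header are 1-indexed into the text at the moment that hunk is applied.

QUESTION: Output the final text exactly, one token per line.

Answer: lql
evn
vbfke
kazj
zsw
macxn
anvyp
xfwus
imt
cwdph
vhrs

Derivation:
Hunk 1: at line 4 remove [fizbk,ahxc,dqzh] add [iplbr,sewe,tnp] -> 13 lines: lql dwsi vbfke xxaze iplbr sewe tnp pyhxu bcdyy xfwus imt cwdph vhrs
Hunk 2: at line 2 remove [xxaze,iplbr,sewe] add [kjc,cjo,zsw] -> 13 lines: lql dwsi vbfke kjc cjo zsw tnp pyhxu bcdyy xfwus imt cwdph vhrs
Hunk 3: at line 6 remove [pyhxu] add [vggc] -> 13 lines: lql dwsi vbfke kjc cjo zsw tnp vggc bcdyy xfwus imt cwdph vhrs
Hunk 4: at line 2 remove [kjc,cjo] add [kazj] -> 12 lines: lql dwsi vbfke kazj zsw tnp vggc bcdyy xfwus imt cwdph vhrs
Hunk 5: at line 4 remove [tnp,vggc,bcdyy] add [macxn,anvyp] -> 11 lines: lql dwsi vbfke kazj zsw macxn anvyp xfwus imt cwdph vhrs
Hunk 6: at line 1 remove [dwsi] add [evn] -> 11 lines: lql evn vbfke kazj zsw macxn anvyp xfwus imt cwdph vhrs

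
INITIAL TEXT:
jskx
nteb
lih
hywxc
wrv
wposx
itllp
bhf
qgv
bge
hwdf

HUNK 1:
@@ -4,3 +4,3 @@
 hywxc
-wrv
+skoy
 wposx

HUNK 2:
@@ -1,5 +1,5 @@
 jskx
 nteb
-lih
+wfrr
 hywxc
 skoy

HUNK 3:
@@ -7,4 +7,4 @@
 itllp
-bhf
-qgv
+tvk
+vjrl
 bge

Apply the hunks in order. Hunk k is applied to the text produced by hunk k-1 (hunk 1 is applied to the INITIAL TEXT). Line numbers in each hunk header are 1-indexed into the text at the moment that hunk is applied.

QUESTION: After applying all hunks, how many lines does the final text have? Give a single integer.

Answer: 11

Derivation:
Hunk 1: at line 4 remove [wrv] add [skoy] -> 11 lines: jskx nteb lih hywxc skoy wposx itllp bhf qgv bge hwdf
Hunk 2: at line 1 remove [lih] add [wfrr] -> 11 lines: jskx nteb wfrr hywxc skoy wposx itllp bhf qgv bge hwdf
Hunk 3: at line 7 remove [bhf,qgv] add [tvk,vjrl] -> 11 lines: jskx nteb wfrr hywxc skoy wposx itllp tvk vjrl bge hwdf
Final line count: 11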